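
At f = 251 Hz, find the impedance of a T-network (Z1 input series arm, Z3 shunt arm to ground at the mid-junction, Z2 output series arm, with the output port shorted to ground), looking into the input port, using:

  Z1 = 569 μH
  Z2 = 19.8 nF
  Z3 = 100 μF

Step 1 — Angular frequency: ω = 2π·f = 2π·251 = 1577 rad/s.
Step 2 — Component impedances:
  Z1: Z = jωL = j·1577·0.000569 = 0 + j0.8974 Ω
  Z2: Z = 1/(jωC) = -j/(ω·C) = 0 - j3.202e+04 Ω
  Z3: Z = 1/(jωC) = -j/(ω·C) = 0 - j6.341 Ω
Step 3 — With the output port shorted to ground, the output series arm Z2 runs from the junction to ground; the shunt arm Z3 also runs from the junction to ground. They appear in parallel: Z3 || Z2 = 0 - j6.34 Ω.
Step 4 — Series with input arm Z1: Z_in = Z1 + (Z3 || Z2) = 0 - j5.442 Ω = 5.442∠-90.0° Ω.

Z = 0 - j5.442 Ω = 5.442∠-90.0° Ω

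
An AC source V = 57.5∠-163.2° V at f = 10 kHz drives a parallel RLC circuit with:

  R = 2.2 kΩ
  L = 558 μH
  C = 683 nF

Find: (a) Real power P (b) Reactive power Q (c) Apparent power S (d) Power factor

Step 1 — Angular frequency: ω = 2π·f = 2π·1e+04 = 6.283e+04 rad/s.
Step 2 — Component impedances:
  R: Z = R = 2200 Ω
  L: Z = jωL = j·6.283e+04·0.000558 = 0 + j35.06 Ω
  C: Z = 1/(jωC) = -j/(ω·C) = 0 - j23.3 Ω
Step 3 — Parallel combination: 1/Z_total = 1/R + 1/L + 1/C; Z_total = 2.192 - j69.41 Ω = 69.45∠-88.2° Ω.
Step 4 — Source phasor: V = 57.5∠-163.2° V = -55.05 - j16.62 V.
Step 5 — Current: I = V / Z = 0.2142 - j0.7998 A = 0.8279∠-75.0° A.
Step 6 — Complex power: S = V·I* = 1.503 - j47.58 VA.
Step 7 — Real power: P = Re(S) = 1.503 W.
Step 8 — Reactive power: Q = Im(S) = -47.58 VAR.
Step 9 — Apparent power: |S| = 47.61 VA.
Step 10 — Power factor: PF = P/|S| = 0.03157 (leading).

(a) P = 1.503 W  (b) Q = -47.58 VAR  (c) S = 47.61 VA  (d) PF = 0.03157 (leading)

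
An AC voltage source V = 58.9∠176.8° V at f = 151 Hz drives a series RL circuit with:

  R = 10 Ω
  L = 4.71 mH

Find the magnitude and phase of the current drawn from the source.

Step 1 — Angular frequency: ω = 2π·f = 2π·151 = 948.8 rad/s.
Step 2 — Component impedances:
  R: Z = R = 10 Ω
  L: Z = jωL = j·948.8·0.00471 = 0 + j4.469 Ω
Step 3 — Series combination: Z_total = R + L = 10 + j4.469 Ω = 10.95∠24.1° Ω.
Step 4 — Source phasor: V = 58.9∠176.8° V = -58.81 + j3.288 V.
Step 5 — Ohm's law: I = V / Z_total = (-58.81 + j3.288) / (10 + j4.469) = -4.779 + j2.465 A.
Step 6 — Convert to polar: |I| = 5.378 A, ∠I = 152.7°.

I = 5.378∠152.7° A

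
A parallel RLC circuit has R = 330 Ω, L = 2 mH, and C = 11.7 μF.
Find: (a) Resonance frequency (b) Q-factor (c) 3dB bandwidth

Step 1 — Resonance: ω₀ = 1/√(LC) = 1/√(0.002·1.17e-05) = 6537 rad/s.
Step 2 — f₀ = ω₀/(2π) = 1040 Hz.
Step 3 — Parallel Q: Q = R/(ω₀L) = 330/(6537·0.002) = 25.24.
Step 4 — Bandwidth: Δω = ω₀/Q = 259 rad/s; BW = Δω/(2π) = 41.22 Hz.

(a) f₀ = 1040 Hz  (b) Q = 25.24  (c) BW = 41.22 Hz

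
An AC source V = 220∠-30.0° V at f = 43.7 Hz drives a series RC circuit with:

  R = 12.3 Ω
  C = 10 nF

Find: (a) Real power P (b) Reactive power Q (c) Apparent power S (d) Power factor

Step 1 — Angular frequency: ω = 2π·f = 2π·43.7 = 274.6 rad/s.
Step 2 — Component impedances:
  R: Z = R = 12.3 Ω
  C: Z = 1/(jωC) = -j/(ω·C) = 0 - j3.642e+05 Ω
Step 3 — Series combination: Z_total = R + C = 12.3 - j3.642e+05 Ω = 3.642e+05∠-90.0° Ω.
Step 4 — Source phasor: V = 220∠-30.0° V = 190.5 - j110 V.
Step 5 — Current: I = V / Z = 0.0003021 + j0.0005231 A = 0.0006041∠60.0° A.
Step 6 — Complex power: S = V·I* = 4.488e-06 - j0.1329 VA.
Step 7 — Real power: P = Re(S) = 4.488e-06 W.
Step 8 — Reactive power: Q = Im(S) = -0.1329 VAR.
Step 9 — Apparent power: |S| = 0.1329 VA.
Step 10 — Power factor: PF = P/|S| = 3.377e-05 (leading).

(a) P = 4.488e-06 W  (b) Q = -0.1329 VAR  (c) S = 0.1329 VA  (d) PF = 3.377e-05 (leading)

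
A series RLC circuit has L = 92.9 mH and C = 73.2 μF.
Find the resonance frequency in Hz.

Step 1 — Resonance condition Im(Z)=0 gives ω₀ = 1/√(LC).
Step 2 — ω₀ = 1/√(0.0929·7.32e-05) = 383.5 rad/s.
Step 3 — f₀ = ω₀/(2π) = 61.03 Hz.

f₀ = 61.03 Hz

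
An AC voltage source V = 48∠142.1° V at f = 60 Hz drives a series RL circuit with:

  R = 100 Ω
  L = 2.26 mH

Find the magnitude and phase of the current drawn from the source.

Step 1 — Angular frequency: ω = 2π·f = 2π·60 = 377 rad/s.
Step 2 — Component impedances:
  R: Z = R = 100 Ω
  L: Z = jωL = j·377·0.00226 = 0 + j0.852 Ω
Step 3 — Series combination: Z_total = R + L = 100 + j0.852 Ω = 100∠0.5° Ω.
Step 4 — Source phasor: V = 48∠142.1° V = -37.88 + j29.49 V.
Step 5 — Ohm's law: I = V / Z_total = (-37.88 + j29.49) / (100 + j0.852) = -0.3762 + j0.2981 A.
Step 6 — Convert to polar: |I| = 0.48 A, ∠I = 141.6°.

I = 0.48∠141.6° A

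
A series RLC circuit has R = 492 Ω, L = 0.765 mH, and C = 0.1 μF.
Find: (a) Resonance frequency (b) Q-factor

Step 1 — Resonance condition Im(Z)=0 gives ω₀ = 1/√(LC).
Step 2 — ω₀ = 1/√(0.000765·1e-07) = 1.143e+05 rad/s.
Step 3 — f₀ = ω₀/(2π) = 1.82e+04 Hz.
Step 4 — Series Q: Q = ω₀L/R = 1.143e+05·0.000765/492 = 0.1778.

(a) f₀ = 1.82e+04 Hz  (b) Q = 0.1778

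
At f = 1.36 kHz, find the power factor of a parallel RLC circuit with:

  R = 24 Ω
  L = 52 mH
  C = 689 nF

Step 1 — Angular frequency: ω = 2π·f = 2π·1360 = 8545 rad/s.
Step 2 — Component impedances:
  R: Z = R = 24 Ω
  L: Z = jωL = j·8545·0.052 = 0 + j444.3 Ω
  C: Z = 1/(jωC) = -j/(ω·C) = 0 - j169.8 Ω
Step 3 — Parallel combination: 1/Z_total = 1/R + 1/L + 1/C; Z_total = 23.82 - j2.079 Ω = 23.91∠-5.0° Ω.
Step 4 — Power factor: PF = cos(φ) = Re(Z)/|Z| = 23.82/23.91 = 0.9962.
Step 5 — Type: Im(Z) = -2.079 ⇒ leading (phase φ = -5.0°).

PF = 0.9962 (leading, φ = -5.0°)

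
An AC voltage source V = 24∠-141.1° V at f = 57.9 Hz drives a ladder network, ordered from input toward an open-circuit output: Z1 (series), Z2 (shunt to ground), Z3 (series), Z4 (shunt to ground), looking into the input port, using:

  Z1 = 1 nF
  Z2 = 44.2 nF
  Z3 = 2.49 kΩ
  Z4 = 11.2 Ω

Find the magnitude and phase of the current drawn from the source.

Step 1 — Angular frequency: ω = 2π·f = 2π·57.9 = 363.8 rad/s.
Step 2 — Component impedances:
  Z1: Z = 1/(jωC) = -j/(ω·C) = 0 - j2.749e+06 Ω
  Z2: Z = 1/(jωC) = -j/(ω·C) = 0 - j6.219e+04 Ω
  Z3: Z = R = 2490 Ω
  Z4: Z = R = 11.2 Ω
Step 3 — Ladder network (open output): work backward from the far end, alternating series and parallel combinations. Z_in = 2497 - j2.749e+06 Ω = 2.749e+06∠-89.9° Ω.
Step 4 — Source phasor: V = 24∠-141.1° V = -18.68 - j15.07 V.
Step 5 — Ohm's law: I = V / Z_total = (-18.68 - j15.07) / (2497 - j2.749e+06) = 5.476e-06 - j6.8e-06 A.
Step 6 — Convert to polar: |I| = 8.731e-06 A, ∠I = -51.2°.

I = 8.731e-06∠-51.2° A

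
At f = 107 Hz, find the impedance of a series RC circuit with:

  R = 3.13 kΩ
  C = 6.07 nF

Step 1 — Angular frequency: ω = 2π·f = 2π·107 = 672.3 rad/s.
Step 2 — Component impedances:
  R: Z = R = 3130 Ω
  C: Z = 1/(jωC) = -j/(ω·C) = 0 - j2.45e+05 Ω
Step 3 — Series combination: Z_total = R + C = 3130 - j2.45e+05 Ω = 2.451e+05∠-89.3° Ω.

Z = 3130 - j2.45e+05 Ω = 2.451e+05∠-89.3° Ω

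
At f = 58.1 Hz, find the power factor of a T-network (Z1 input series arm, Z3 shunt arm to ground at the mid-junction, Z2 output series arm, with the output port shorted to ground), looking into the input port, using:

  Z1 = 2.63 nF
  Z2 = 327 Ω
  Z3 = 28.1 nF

Step 1 — Angular frequency: ω = 2π·f = 2π·58.1 = 365.1 rad/s.
Step 2 — Component impedances:
  Z1: Z = 1/(jωC) = -j/(ω·C) = 0 - j1.042e+06 Ω
  Z2: Z = R = 327 Ω
  Z3: Z = 1/(jωC) = -j/(ω·C) = 0 - j9.748e+04 Ω
Step 3 — With the output port shorted to ground, the output series arm Z2 runs from the junction to ground; the shunt arm Z3 also runs from the junction to ground. They appear in parallel: Z3 || Z2 = 327 - j1.097 Ω.
Step 4 — Series with input arm Z1: Z_in = Z1 + (Z3 || Z2) = 327 - j1.042e+06 Ω = 1.042e+06∠-90.0° Ω.
Step 5 — Power factor: PF = cos(φ) = Re(Z)/|Z| = 327/1.0416e+06 = 0.0003139.
Step 6 — Type: Im(Z) = -1.042e+06 ⇒ leading (phase φ = -90.0°).

PF = 0.0003139 (leading, φ = -90.0°)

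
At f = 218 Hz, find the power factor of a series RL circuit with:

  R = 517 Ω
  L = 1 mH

Step 1 — Angular frequency: ω = 2π·f = 2π·218 = 1370 rad/s.
Step 2 — Component impedances:
  R: Z = R = 517 Ω
  L: Z = jωL = j·1370·0.001 = 0 + j1.37 Ω
Step 3 — Series combination: Z_total = R + L = 517 + j1.37 Ω = 517∠0.2° Ω.
Step 4 — Power factor: PF = cos(φ) = Re(Z)/|Z| = 517/517 = 1.
Step 5 — Type: Im(Z) = 1.37 ⇒ lagging (phase φ = 0.2°).

PF = 1 (lagging, φ = 0.2°)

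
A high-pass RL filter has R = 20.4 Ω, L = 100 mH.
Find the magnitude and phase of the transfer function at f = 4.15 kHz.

Step 1 — Angular frequency: ω = 2π·4150 = 2.608e+04 rad/s.
Step 2 — Transfer function: H(jω) = jωL/(R + jωL).
Step 3 — Numerator jωL = j·2608; denominator R + jωL = 20.4 + j2608.
Step 4 — H = 0.9999 + j0.007823.
Step 5 — Magnitude: |H| = 1 (-0.0 dB); phase: φ = 0.4°.

|H| = 1 (-0.0 dB), φ = 0.4°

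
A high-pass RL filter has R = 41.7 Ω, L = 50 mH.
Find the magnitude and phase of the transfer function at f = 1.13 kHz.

Step 1 — Angular frequency: ω = 2π·1130 = 7100 rad/s.
Step 2 — Transfer function: H(jω) = jωL/(R + jωL).
Step 3 — Numerator jωL = j·355; denominator R + jωL = 41.7 + j355.
Step 4 — H = 0.9864 + j0.1159.
Step 5 — Magnitude: |H| = 0.9932 (-0.1 dB); phase: φ = 6.7°.

|H| = 0.9932 (-0.1 dB), φ = 6.7°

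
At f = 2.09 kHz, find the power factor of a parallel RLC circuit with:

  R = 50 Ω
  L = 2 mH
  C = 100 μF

Step 1 — Angular frequency: ω = 2π·f = 2π·2090 = 1.313e+04 rad/s.
Step 2 — Component impedances:
  R: Z = R = 50 Ω
  L: Z = jωL = j·1.313e+04·0.002 = 0 + j26.26 Ω
  C: Z = 1/(jωC) = -j/(ω·C) = 0 - j0.7615 Ω
Step 3 — Parallel combination: 1/Z_total = 1/R + 1/L + 1/C; Z_total = 0.0123 - j0.7841 Ω = 0.7841∠-89.1° Ω.
Step 4 — Power factor: PF = cos(φ) = Re(Z)/|Z| = 0.012298/0.78415 = 0.01568.
Step 5 — Type: Im(Z) = -0.7841 ⇒ leading (phase φ = -89.1°).

PF = 0.01568 (leading, φ = -89.1°)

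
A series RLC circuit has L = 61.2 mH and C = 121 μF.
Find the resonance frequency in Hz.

Step 1 — Resonance condition Im(Z)=0 gives ω₀ = 1/√(LC).
Step 2 — ω₀ = 1/√(0.0612·0.000121) = 367.5 rad/s.
Step 3 — f₀ = ω₀/(2π) = 58.49 Hz.

f₀ = 58.49 Hz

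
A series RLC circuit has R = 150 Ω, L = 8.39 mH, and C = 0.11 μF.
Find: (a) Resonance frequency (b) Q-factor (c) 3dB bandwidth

Step 1 — Resonance condition Im(Z)=0 gives ω₀ = 1/√(LC).
Step 2 — ω₀ = 1/√(0.00839·1.1e-07) = 3.292e+04 rad/s.
Step 3 — f₀ = ω₀/(2π) = 5239 Hz.
Step 4 — Series Q: Q = ω₀L/R = 3.292e+04·0.00839/150 = 1.841.
Step 5 — 3dB bandwidth: Δω = ω₀/Q = 1.788e+04 rad/s; BW = Δω/(2π) = 2845 Hz.

(a) f₀ = 5239 Hz  (b) Q = 1.841  (c) BW = 2845 Hz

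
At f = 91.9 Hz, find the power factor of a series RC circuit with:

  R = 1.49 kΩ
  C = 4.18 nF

Step 1 — Angular frequency: ω = 2π·f = 2π·91.9 = 577.4 rad/s.
Step 2 — Component impedances:
  R: Z = R = 1490 Ω
  C: Z = 1/(jωC) = -j/(ω·C) = 0 - j4.143e+05 Ω
Step 3 — Series combination: Z_total = R + C = 1490 - j4.143e+05 Ω = 4.143e+05∠-89.8° Ω.
Step 4 — Power factor: PF = cos(φ) = Re(Z)/|Z| = 1490/4.143e+05 = 0.003596.
Step 5 — Type: Im(Z) = -4.143e+05 ⇒ leading (phase φ = -89.8°).

PF = 0.003596 (leading, φ = -89.8°)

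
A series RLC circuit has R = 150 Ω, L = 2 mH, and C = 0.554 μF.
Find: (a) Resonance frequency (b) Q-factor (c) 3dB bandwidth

Step 1 — Resonance: ω₀ = 1/√(LC) = 1/√(0.002·5.54e-07) = 3.004e+04 rad/s.
Step 2 — f₀ = ω₀/(2π) = 4781 Hz.
Step 3 — Series Q: Q = ω₀L/R = 3.004e+04·0.002/150 = 0.4006.
Step 4 — Bandwidth: Δω = ω₀/Q = 7.5e+04 rad/s; BW = Δω/(2π) = 1.194e+04 Hz.

(a) f₀ = 4781 Hz  (b) Q = 0.4006  (c) BW = 1.194e+04 Hz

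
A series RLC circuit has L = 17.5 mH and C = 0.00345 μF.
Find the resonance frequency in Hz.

Step 1 — Resonance condition Im(Z)=0 gives ω₀ = 1/√(LC).
Step 2 — ω₀ = 1/√(0.0175·3.45e-09) = 1.287e+05 rad/s.
Step 3 — f₀ = ω₀/(2π) = 2.048e+04 Hz.

f₀ = 2.048e+04 Hz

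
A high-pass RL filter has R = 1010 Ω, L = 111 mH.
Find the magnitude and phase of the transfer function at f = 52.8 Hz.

Step 1 — Angular frequency: ω = 2π·52.8 = 331.8 rad/s.
Step 2 — Transfer function: H(jω) = jωL/(R + jωL).
Step 3 — Numerator jωL = j·36.82; denominator R + jωL = 1010 + j36.82.
Step 4 — H = 0.001328 + j0.03641.
Step 5 — Magnitude: |H| = 0.03644 (-28.8 dB); phase: φ = 87.9°.

|H| = 0.03644 (-28.8 dB), φ = 87.9°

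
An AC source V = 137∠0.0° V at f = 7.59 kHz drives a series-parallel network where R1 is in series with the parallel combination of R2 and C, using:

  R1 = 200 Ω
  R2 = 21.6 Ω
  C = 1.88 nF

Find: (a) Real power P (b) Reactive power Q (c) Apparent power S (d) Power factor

Step 1 — Angular frequency: ω = 2π·f = 2π·7590 = 4.769e+04 rad/s.
Step 2 — Component impedances:
  R1: Z = R = 200 Ω
  R2: Z = R = 21.6 Ω
  C: Z = 1/(jωC) = -j/(ω·C) = 0 - j1.115e+04 Ω
Step 3 — Parallel branch: R2 || C = 1/(1/R2 + 1/C) = 21.6 - j0.04183 Ω.
Step 4 — Series with R1: Z_total = R1 + (R2 || C) = 221.6 - j0.04183 Ω = 221.6∠-0.0° Ω.
Step 5 — Source phasor: V = 137∠0.0° V = 137 V.
Step 6 — Current: I = V / Z = 0.6182 + j0.0001167 A = 0.6182∠0.0° A.
Step 7 — Complex power: S = V·I* = 84.7 - j0.01599 VA.
Step 8 — Real power: P = Re(S) = 84.7 W.
Step 9 — Reactive power: Q = Im(S) = -0.01599 VAR.
Step 10 — Apparent power: |S| = 84.7 VA.
Step 11 — Power factor: PF = P/|S| = 1 (leading).

(a) P = 84.7 W  (b) Q = -0.01599 VAR  (c) S = 84.7 VA  (d) PF = 1 (leading)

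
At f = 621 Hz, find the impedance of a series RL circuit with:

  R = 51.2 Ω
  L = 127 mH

Step 1 — Angular frequency: ω = 2π·f = 2π·621 = 3902 rad/s.
Step 2 — Component impedances:
  R: Z = R = 51.2 Ω
  L: Z = jωL = j·3902·0.127 = 0 + j495.5 Ω
Step 3 — Series combination: Z_total = R + L = 51.2 + j495.5 Ω = 498.2∠84.1° Ω.

Z = 51.2 + j495.5 Ω = 498.2∠84.1° Ω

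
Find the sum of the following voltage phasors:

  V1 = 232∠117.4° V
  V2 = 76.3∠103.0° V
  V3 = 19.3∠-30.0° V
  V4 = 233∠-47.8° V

Step 1 — Convert each phasor to rectangular form:
  V1 = 232·(cos(117.4°) + j·sin(117.4°)) = -106.8 + j206 V
  V2 = 76.3·(cos(103.0°) + j·sin(103.0°)) = -17.16 + j74.34 V
  V3 = 19.3·(cos(-30.0°) + j·sin(-30.0°)) = 16.71 - j9.65 V
  V4 = 233·(cos(-47.8°) + j·sin(-47.8°)) = 156.5 - j172.6 V
Step 2 — Sum components: V_total = 49.3 + j98.06 V.
Step 3 — Convert to polar: |V_total| = 109.8 V, ∠V_total = 63.3°.

V_total = 109.8∠63.3° V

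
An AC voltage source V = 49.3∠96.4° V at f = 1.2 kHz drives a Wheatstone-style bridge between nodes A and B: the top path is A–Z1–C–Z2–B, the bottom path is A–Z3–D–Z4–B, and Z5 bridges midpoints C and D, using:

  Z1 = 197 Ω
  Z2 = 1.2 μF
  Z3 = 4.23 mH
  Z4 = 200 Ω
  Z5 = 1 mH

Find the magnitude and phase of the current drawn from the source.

Step 1 — Angular frequency: ω = 2π·f = 2π·1200 = 7540 rad/s.
Step 2 — Component impedances:
  Z1: Z = R = 197 Ω
  Z2: Z = 1/(jωC) = -j/(ω·C) = 0 - j110.5 Ω
  Z3: Z = jωL = j·7540·0.00423 = 0 + j31.89 Ω
  Z4: Z = R = 200 Ω
  Z5: Z = jωL = j·7540·0.001 = 0 + j7.54 Ω
Step 3 — Bridge requires nodal analysis (the Z5 bridge couples midpoints C and D, so the two paths cannot be reduced to a simple series/parallel combination). Setting node B to ground and injecting 1 A at node A, the 3-node admittance system at A, C, D solves to V_A = Z_AB = 49.08 - j49.77 Ω = 69.9∠-45.4° Ω.
Step 4 — Source phasor: V = 49.3∠96.4° V = -5.495 + j48.99 V.
Step 5 — Ohm's law: I = V / Z_total = (-5.495 + j48.99) / (49.08 - j49.77) = -0.5543 + j0.4362 A.
Step 6 — Convert to polar: |I| = 0.7053 A, ∠I = 141.8°.

I = 0.7053∠141.8° A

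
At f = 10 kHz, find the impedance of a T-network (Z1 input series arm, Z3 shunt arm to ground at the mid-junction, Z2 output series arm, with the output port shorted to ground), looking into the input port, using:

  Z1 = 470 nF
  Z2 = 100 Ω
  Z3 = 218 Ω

Step 1 — Angular frequency: ω = 2π·f = 2π·1e+04 = 6.283e+04 rad/s.
Step 2 — Component impedances:
  Z1: Z = 1/(jωC) = -j/(ω·C) = 0 - j33.86 Ω
  Z2: Z = R = 100 Ω
  Z3: Z = R = 218 Ω
Step 3 — With the output port shorted to ground, the output series arm Z2 runs from the junction to ground; the shunt arm Z3 also runs from the junction to ground. They appear in parallel: Z3 || Z2 = 68.55 Ω.
Step 4 — Series with input arm Z1: Z_in = Z1 + (Z3 || Z2) = 68.55 - j33.86 Ω = 76.46∠-26.3° Ω.

Z = 68.55 - j33.86 Ω = 76.46∠-26.3° Ω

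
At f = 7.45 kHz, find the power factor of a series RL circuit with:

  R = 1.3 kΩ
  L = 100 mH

Step 1 — Angular frequency: ω = 2π·f = 2π·7450 = 4.681e+04 rad/s.
Step 2 — Component impedances:
  R: Z = R = 1300 Ω
  L: Z = jωL = j·4.681e+04·0.1 = 0 + j4681 Ω
Step 3 — Series combination: Z_total = R + L = 1300 + j4681 Ω = 4858∠74.5° Ω.
Step 4 — Power factor: PF = cos(φ) = Re(Z)/|Z| = 1300/4858 = 0.2676.
Step 5 — Type: Im(Z) = 4681 ⇒ lagging (phase φ = 74.5°).

PF = 0.2676 (lagging, φ = 74.5°)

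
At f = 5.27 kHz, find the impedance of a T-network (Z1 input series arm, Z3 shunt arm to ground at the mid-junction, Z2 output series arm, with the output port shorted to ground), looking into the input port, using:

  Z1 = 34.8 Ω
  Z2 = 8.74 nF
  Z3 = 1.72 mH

Step 1 — Angular frequency: ω = 2π·f = 2π·5270 = 3.311e+04 rad/s.
Step 2 — Component impedances:
  Z1: Z = R = 34.8 Ω
  Z2: Z = 1/(jωC) = -j/(ω·C) = 0 - j3455 Ω
  Z3: Z = jωL = j·3.311e+04·0.00172 = 0 + j56.95 Ω
Step 3 — With the output port shorted to ground, the output series arm Z2 runs from the junction to ground; the shunt arm Z3 also runs from the junction to ground. They appear in parallel: Z3 || Z2 = 0 + j57.91 Ω.
Step 4 — Series with input arm Z1: Z_in = Z1 + (Z3 || Z2) = 34.8 + j57.91 Ω = 67.56∠59.0° Ω.

Z = 34.8 + j57.91 Ω = 67.56∠59.0° Ω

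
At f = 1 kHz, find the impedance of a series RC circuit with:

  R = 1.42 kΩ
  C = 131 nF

Step 1 — Angular frequency: ω = 2π·f = 2π·1000 = 6283 rad/s.
Step 2 — Component impedances:
  R: Z = R = 1420 Ω
  C: Z = 1/(jωC) = -j/(ω·C) = 0 - j1215 Ω
Step 3 — Series combination: Z_total = R + C = 1420 - j1215 Ω = 1869∠-40.5° Ω.

Z = 1420 - j1215 Ω = 1869∠-40.5° Ω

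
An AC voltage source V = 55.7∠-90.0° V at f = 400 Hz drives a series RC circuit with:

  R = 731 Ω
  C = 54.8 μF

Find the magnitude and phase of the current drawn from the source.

Step 1 — Angular frequency: ω = 2π·f = 2π·400 = 2513 rad/s.
Step 2 — Component impedances:
  R: Z = R = 731 Ω
  C: Z = 1/(jωC) = -j/(ω·C) = 0 - j7.261 Ω
Step 3 — Series combination: Z_total = R + C = 731 - j7.261 Ω = 731∠-0.6° Ω.
Step 4 — Source phasor: V = 55.7∠-90.0° V = 0 - j55.7 V.
Step 5 — Ohm's law: I = V / Z_total = (0 - j55.7) / (731 - j7.261) = 0.0007568 - j0.07619 A.
Step 6 — Convert to polar: |I| = 0.07619 A, ∠I = -89.4°.

I = 0.07619∠-89.4° A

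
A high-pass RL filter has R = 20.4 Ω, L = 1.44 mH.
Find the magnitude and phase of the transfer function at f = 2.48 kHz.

Step 1 — Angular frequency: ω = 2π·2480 = 1.558e+04 rad/s.
Step 2 — Transfer function: H(jω) = jωL/(R + jωL).
Step 3 — Numerator jωL = j·22.44; denominator R + jωL = 20.4 + j22.44.
Step 4 — H = 0.5475 + j0.4977.
Step 5 — Magnitude: |H| = 0.7399 (-2.6 dB); phase: φ = 42.3°.

|H| = 0.7399 (-2.6 dB), φ = 42.3°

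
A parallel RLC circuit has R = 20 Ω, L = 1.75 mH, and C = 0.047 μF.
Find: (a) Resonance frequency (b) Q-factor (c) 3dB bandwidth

Step 1 — Resonance: ω₀ = 1/√(LC) = 1/√(0.00175·4.7e-08) = 1.103e+05 rad/s.
Step 2 — f₀ = ω₀/(2π) = 1.755e+04 Hz.
Step 3 — Parallel Q: Q = R/(ω₀L) = 20/(1.103e+05·0.00175) = 0.1036.
Step 4 — Bandwidth: Δω = ω₀/Q = 1.064e+06 rad/s; BW = Δω/(2π) = 1.693e+05 Hz.

(a) f₀ = 1.755e+04 Hz  (b) Q = 0.1036  (c) BW = 1.693e+05 Hz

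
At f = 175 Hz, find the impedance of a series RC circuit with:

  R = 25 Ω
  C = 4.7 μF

Step 1 — Angular frequency: ω = 2π·f = 2π·175 = 1100 rad/s.
Step 2 — Component impedances:
  R: Z = R = 25 Ω
  C: Z = 1/(jωC) = -j/(ω·C) = 0 - j193.5 Ω
Step 3 — Series combination: Z_total = R + C = 25 - j193.5 Ω = 195.1∠-82.6° Ω.

Z = 25 - j193.5 Ω = 195.1∠-82.6° Ω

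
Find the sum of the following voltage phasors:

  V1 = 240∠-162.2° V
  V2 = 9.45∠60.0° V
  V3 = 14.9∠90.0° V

Step 1 — Convert each phasor to rectangular form:
  V1 = 240·(cos(-162.2°) + j·sin(-162.2°)) = -228.5 - j73.37 V
  V2 = 9.45·(cos(60.0°) + j·sin(60.0°)) = 4.725 + j8.184 V
  V3 = 14.9·(cos(90.0°) + j·sin(90.0°)) = 0 + j14.9 V
Step 2 — Sum components: V_total = -223.8 - j50.28 V.
Step 3 — Convert to polar: |V_total| = 229.4 V, ∠V_total = -167.3°.

V_total = 229.4∠-167.3° V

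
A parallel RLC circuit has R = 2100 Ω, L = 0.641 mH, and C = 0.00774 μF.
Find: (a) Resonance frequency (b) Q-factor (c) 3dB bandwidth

Step 1 — Resonance: ω₀ = 1/√(LC) = 1/√(0.000641·7.74e-09) = 4.49e+05 rad/s.
Step 2 — f₀ = ω₀/(2π) = 7.145e+04 Hz.
Step 3 — Parallel Q: Q = R/(ω₀L) = 2100/(4.49e+05·0.000641) = 7.297.
Step 4 — Bandwidth: Δω = ω₀/Q = 6.152e+04 rad/s; BW = Δω/(2π) = 9792 Hz.

(a) f₀ = 7.145e+04 Hz  (b) Q = 7.297  (c) BW = 9792 Hz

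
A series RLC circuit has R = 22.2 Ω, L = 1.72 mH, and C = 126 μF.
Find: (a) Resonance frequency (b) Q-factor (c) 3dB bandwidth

Step 1 — Resonance: ω₀ = 1/√(LC) = 1/√(0.00172·0.000126) = 2148 rad/s.
Step 2 — f₀ = ω₀/(2π) = 341.9 Hz.
Step 3 — Series Q: Q = ω₀L/R = 2148·0.00172/22.2 = 0.1664.
Step 4 — Bandwidth: Δω = ω₀/Q = 1.291e+04 rad/s; BW = Δω/(2π) = 2054 Hz.

(a) f₀ = 341.9 Hz  (b) Q = 0.1664  (c) BW = 2054 Hz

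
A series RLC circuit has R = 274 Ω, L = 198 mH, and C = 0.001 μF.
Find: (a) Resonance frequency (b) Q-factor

Step 1 — Resonance condition Im(Z)=0 gives ω₀ = 1/√(LC).
Step 2 — ω₀ = 1/√(0.198·1e-09) = 7.107e+04 rad/s.
Step 3 — f₀ = ω₀/(2π) = 1.131e+04 Hz.
Step 4 — Series Q: Q = ω₀L/R = 7.107e+04·0.198/274 = 51.35.

(a) f₀ = 1.131e+04 Hz  (b) Q = 51.35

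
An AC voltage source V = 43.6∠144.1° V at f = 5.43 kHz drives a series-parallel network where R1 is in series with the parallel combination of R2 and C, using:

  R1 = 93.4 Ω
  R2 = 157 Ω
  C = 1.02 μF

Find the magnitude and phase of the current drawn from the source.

Step 1 — Angular frequency: ω = 2π·f = 2π·5430 = 3.412e+04 rad/s.
Step 2 — Component impedances:
  R1: Z = R = 93.4 Ω
  R2: Z = R = 157 Ω
  C: Z = 1/(jωC) = -j/(ω·C) = 0 - j28.74 Ω
Step 3 — Parallel branch: R2 || C = 1/(1/R2 + 1/C) = 5.089 - j27.8 Ω.
Step 4 — Series with R1: Z_total = R1 + (R2 || C) = 98.49 - j27.8 Ω = 102.3∠-15.8° Ω.
Step 5 — Source phasor: V = 43.6∠144.1° V = -35.32 + j25.57 V.
Step 6 — Ohm's law: I = V / Z_total = (-35.32 + j25.57) / (98.49 - j27.8) = -0.4 + j0.1467 A.
Step 7 — Convert to polar: |I| = 0.426 A, ∠I = 159.9°.

I = 0.426∠159.9° A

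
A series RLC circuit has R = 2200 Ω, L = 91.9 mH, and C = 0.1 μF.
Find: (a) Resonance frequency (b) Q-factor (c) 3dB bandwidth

Step 1 — Resonance: ω₀ = 1/√(LC) = 1/√(0.0919·1e-07) = 1.043e+04 rad/s.
Step 2 — f₀ = ω₀/(2π) = 1660 Hz.
Step 3 — Series Q: Q = ω₀L/R = 1.043e+04·0.0919/2200 = 0.4357.
Step 4 — Bandwidth: Δω = ω₀/Q = 2.394e+04 rad/s; BW = Δω/(2π) = 3810 Hz.

(a) f₀ = 1660 Hz  (b) Q = 0.4357  (c) BW = 3810 Hz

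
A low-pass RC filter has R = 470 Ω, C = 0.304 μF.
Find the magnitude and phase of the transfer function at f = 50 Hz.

Step 1 — Angular frequency: ω = 2π·50 = 314.2 rad/s.
Step 2 — Transfer function: H(jω) = 1/(1 + jωRC).
Step 3 — Denominator: 1 + jωRC = 1 + j·314.2·470·3.04e-07 = 1 + j0.04489.
Step 4 — H = 0.998 - j0.0448.
Step 5 — Magnitude: |H| = 0.999 (-0.0 dB); phase: φ = -2.6°.

|H| = 0.999 (-0.0 dB), φ = -2.6°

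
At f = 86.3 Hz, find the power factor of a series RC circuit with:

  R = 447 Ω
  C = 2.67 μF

Step 1 — Angular frequency: ω = 2π·f = 2π·86.3 = 542.2 rad/s.
Step 2 — Component impedances:
  R: Z = R = 447 Ω
  C: Z = 1/(jωC) = -j/(ω·C) = 0 - j690.7 Ω
Step 3 — Series combination: Z_total = R + C = 447 - j690.7 Ω = 822.7∠-57.1° Ω.
Step 4 — Power factor: PF = cos(φ) = Re(Z)/|Z| = 447/822.7 = 0.5433.
Step 5 — Type: Im(Z) = -690.7 ⇒ leading (phase φ = -57.1°).

PF = 0.5433 (leading, φ = -57.1°)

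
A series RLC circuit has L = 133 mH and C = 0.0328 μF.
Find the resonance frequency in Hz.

Step 1 — Resonance condition Im(Z)=0 gives ω₀ = 1/√(LC).
Step 2 — ω₀ = 1/√(0.133·3.28e-08) = 1.514e+04 rad/s.
Step 3 — f₀ = ω₀/(2π) = 2410 Hz.

f₀ = 2410 Hz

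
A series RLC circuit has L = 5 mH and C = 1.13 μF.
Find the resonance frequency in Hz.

Step 1 — Resonance condition Im(Z)=0 gives ω₀ = 1/√(LC).
Step 2 — ω₀ = 1/√(0.005·1.13e-06) = 1.33e+04 rad/s.
Step 3 — f₀ = ω₀/(2π) = 2117 Hz.

f₀ = 2117 Hz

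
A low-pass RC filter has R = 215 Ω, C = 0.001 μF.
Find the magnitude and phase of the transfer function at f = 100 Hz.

Step 1 — Angular frequency: ω = 2π·100 = 628.3 rad/s.
Step 2 — Transfer function: H(jω) = 1/(1 + jωRC).
Step 3 — Denominator: 1 + jωRC = 1 + j·628.3·215·1e-09 = 1 + j0.0001351.
Step 4 — H = 1 - j0.0001351.
Step 5 — Magnitude: |H| = 1 (-0.0 dB); phase: φ = -0.0°.

|H| = 1 (-0.0 dB), φ = -0.0°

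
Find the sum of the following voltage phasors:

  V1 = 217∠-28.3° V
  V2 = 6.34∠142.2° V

Step 1 — Convert each phasor to rectangular form:
  V1 = 217·(cos(-28.3°) + j·sin(-28.3°)) = 191.1 - j102.9 V
  V2 = 6.34·(cos(142.2°) + j·sin(142.2°)) = -5.01 + j3.886 V
Step 2 — Sum components: V_total = 186.1 - j98.99 V.
Step 3 — Convert to polar: |V_total| = 210.7 V, ∠V_total = -28.0°.

V_total = 210.7∠-28.0° V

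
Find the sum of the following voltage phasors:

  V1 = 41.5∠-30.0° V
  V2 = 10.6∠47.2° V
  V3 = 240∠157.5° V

Step 1 — Convert each phasor to rectangular form:
  V1 = 41.5·(cos(-30.0°) + j·sin(-30.0°)) = 35.94 - j20.75 V
  V2 = 10.6·(cos(47.2°) + j·sin(47.2°)) = 7.202 + j7.778 V
  V3 = 240·(cos(157.5°) + j·sin(157.5°)) = -221.7 + j91.84 V
Step 2 — Sum components: V_total = -178.6 + j78.87 V.
Step 3 — Convert to polar: |V_total| = 195.2 V, ∠V_total = 156.2°.

V_total = 195.2∠156.2° V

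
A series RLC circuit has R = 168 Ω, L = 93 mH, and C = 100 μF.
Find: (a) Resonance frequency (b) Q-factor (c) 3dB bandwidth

Step 1 — Resonance condition Im(Z)=0 gives ω₀ = 1/√(LC).
Step 2 — ω₀ = 1/√(0.093·0.0001) = 327.9 rad/s.
Step 3 — f₀ = ω₀/(2π) = 52.19 Hz.
Step 4 — Series Q: Q = ω₀L/R = 327.9·0.093/168 = 0.1815.
Step 5 — 3dB bandwidth: Δω = ω₀/Q = 1806 rad/s; BW = Δω/(2π) = 287.5 Hz.

(a) f₀ = 52.19 Hz  (b) Q = 0.1815  (c) BW = 287.5 Hz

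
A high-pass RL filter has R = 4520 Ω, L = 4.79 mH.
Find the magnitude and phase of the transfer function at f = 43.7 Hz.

Step 1 — Angular frequency: ω = 2π·43.7 = 274.6 rad/s.
Step 2 — Transfer function: H(jω) = jωL/(R + jωL).
Step 3 — Numerator jωL = j·1.315; denominator R + jωL = 4520 + j1.315.
Step 4 — H = 8.467e-08 + j0.000291.
Step 5 — Magnitude: |H| = 0.000291 (-70.7 dB); phase: φ = 90.0°.

|H| = 0.000291 (-70.7 dB), φ = 90.0°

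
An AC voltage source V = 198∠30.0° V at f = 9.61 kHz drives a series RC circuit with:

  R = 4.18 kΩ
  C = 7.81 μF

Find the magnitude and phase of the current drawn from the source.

Step 1 — Angular frequency: ω = 2π·f = 2π·9610 = 6.038e+04 rad/s.
Step 2 — Component impedances:
  R: Z = R = 4180 Ω
  C: Z = 1/(jωC) = -j/(ω·C) = 0 - j2.121 Ω
Step 3 — Series combination: Z_total = R + C = 4180 - j2.121 Ω = 4180∠-0.0° Ω.
Step 4 — Source phasor: V = 198∠30.0° V = 171.5 + j99 V.
Step 5 — Ohm's law: I = V / Z_total = (171.5 + j99) / (4180 - j2.121) = 0.04101 + j0.02371 A.
Step 6 — Convert to polar: |I| = 0.04737 A, ∠I = 30.0°.

I = 0.04737∠30.0° A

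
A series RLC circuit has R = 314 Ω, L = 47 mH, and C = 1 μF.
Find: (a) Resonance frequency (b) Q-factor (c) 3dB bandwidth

Step 1 — Resonance: ω₀ = 1/√(LC) = 1/√(0.047·1e-06) = 4613 rad/s.
Step 2 — f₀ = ω₀/(2π) = 734.1 Hz.
Step 3 — Series Q: Q = ω₀L/R = 4613·0.047/314 = 0.6904.
Step 4 — Bandwidth: Δω = ω₀/Q = 6681 rad/s; BW = Δω/(2π) = 1063 Hz.

(a) f₀ = 734.1 Hz  (b) Q = 0.6904  (c) BW = 1063 Hz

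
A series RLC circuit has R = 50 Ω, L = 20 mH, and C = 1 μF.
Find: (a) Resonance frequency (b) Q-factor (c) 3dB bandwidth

Step 1 — Resonance: ω₀ = 1/√(LC) = 1/√(0.02·1e-06) = 7071 rad/s.
Step 2 — f₀ = ω₀/(2π) = 1125 Hz.
Step 3 — Series Q: Q = ω₀L/R = 7071·0.02/50 = 2.828.
Step 4 — Bandwidth: Δω = ω₀/Q = 2500 rad/s; BW = Δω/(2π) = 397.9 Hz.

(a) f₀ = 1125 Hz  (b) Q = 2.828  (c) BW = 397.9 Hz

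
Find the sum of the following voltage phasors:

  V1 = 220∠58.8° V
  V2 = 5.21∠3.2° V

Step 1 — Convert each phasor to rectangular form:
  V1 = 220·(cos(58.8°) + j·sin(58.8°)) = 114 + j188.2 V
  V2 = 5.21·(cos(3.2°) + j·sin(3.2°)) = 5.202 + j0.2908 V
Step 2 — Sum components: V_total = 119.2 + j188.5 V.
Step 3 — Convert to polar: |V_total| = 223 V, ∠V_total = 57.7°.

V_total = 223∠57.7° V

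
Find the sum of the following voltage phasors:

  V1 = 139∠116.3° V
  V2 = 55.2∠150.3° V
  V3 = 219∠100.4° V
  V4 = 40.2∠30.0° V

Step 1 — Convert each phasor to rectangular form:
  V1 = 139·(cos(116.3°) + j·sin(116.3°)) = -61.59 + j124.6 V
  V2 = 55.2·(cos(150.3°) + j·sin(150.3°)) = -47.95 + j27.35 V
  V3 = 219·(cos(100.4°) + j·sin(100.4°)) = -39.53 + j215.4 V
  V4 = 40.2·(cos(30.0°) + j·sin(30.0°)) = 34.81 + j20.1 V
Step 2 — Sum components: V_total = -114.3 + j387.5 V.
Step 3 — Convert to polar: |V_total| = 404 V, ∠V_total = 106.4°.

V_total = 404∠106.4° V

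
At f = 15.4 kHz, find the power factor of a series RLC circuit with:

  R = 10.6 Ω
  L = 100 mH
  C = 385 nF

Step 1 — Angular frequency: ω = 2π·f = 2π·1.54e+04 = 9.676e+04 rad/s.
Step 2 — Component impedances:
  R: Z = R = 10.6 Ω
  L: Z = jωL = j·9.676e+04·0.1 = 0 + j9676 Ω
  C: Z = 1/(jωC) = -j/(ω·C) = 0 - j26.84 Ω
Step 3 — Series combination: Z_total = R + L + C = 10.6 + j9649 Ω = 9649∠89.9° Ω.
Step 4 — Power factor: PF = cos(φ) = Re(Z)/|Z| = 10.6/9649 = 0.001099.
Step 5 — Type: Im(Z) = 9649 ⇒ lagging (phase φ = 89.9°).

PF = 0.001099 (lagging, φ = 89.9°)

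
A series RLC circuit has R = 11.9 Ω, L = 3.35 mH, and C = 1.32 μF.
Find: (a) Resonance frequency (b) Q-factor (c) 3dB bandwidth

Step 1 — Resonance: ω₀ = 1/√(LC) = 1/√(0.00335·1.32e-06) = 1.504e+04 rad/s.
Step 2 — f₀ = ω₀/(2π) = 2393 Hz.
Step 3 — Series Q: Q = ω₀L/R = 1.504e+04·0.00335/11.9 = 4.233.
Step 4 — Bandwidth: Δω = ω₀/Q = 3552 rad/s; BW = Δω/(2π) = 565.4 Hz.

(a) f₀ = 2393 Hz  (b) Q = 4.233  (c) BW = 565.4 Hz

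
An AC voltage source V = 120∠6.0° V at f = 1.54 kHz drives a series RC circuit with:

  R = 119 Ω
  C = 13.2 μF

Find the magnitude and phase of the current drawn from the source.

Step 1 — Angular frequency: ω = 2π·f = 2π·1540 = 9676 rad/s.
Step 2 — Component impedances:
  R: Z = R = 119 Ω
  C: Z = 1/(jωC) = -j/(ω·C) = 0 - j7.829 Ω
Step 3 — Series combination: Z_total = R + C = 119 - j7.829 Ω = 119.3∠-3.8° Ω.
Step 4 — Source phasor: V = 120∠6.0° V = 119.3 + j12.54 V.
Step 5 — Ohm's law: I = V / Z_total = (119.3 + j12.54) / (119 - j7.829) = 0.9917 + j0.1707 A.
Step 6 — Convert to polar: |I| = 1.006 A, ∠I = 9.8°.

I = 1.006∠9.8° A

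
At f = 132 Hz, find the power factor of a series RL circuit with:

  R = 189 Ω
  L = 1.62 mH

Step 1 — Angular frequency: ω = 2π·f = 2π·132 = 829.4 rad/s.
Step 2 — Component impedances:
  R: Z = R = 189 Ω
  L: Z = jωL = j·829.4·0.00162 = 0 + j1.344 Ω
Step 3 — Series combination: Z_total = R + L = 189 + j1.344 Ω = 189∠0.4° Ω.
Step 4 — Power factor: PF = cos(φ) = Re(Z)/|Z| = 189/189 = 1.
Step 5 — Type: Im(Z) = 1.344 ⇒ lagging (phase φ = 0.4°).

PF = 1 (lagging, φ = 0.4°)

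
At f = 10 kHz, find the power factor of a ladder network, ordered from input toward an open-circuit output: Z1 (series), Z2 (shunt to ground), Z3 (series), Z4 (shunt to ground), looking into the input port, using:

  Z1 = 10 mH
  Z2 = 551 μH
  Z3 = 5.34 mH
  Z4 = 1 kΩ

Step 1 — Angular frequency: ω = 2π·f = 2π·1e+04 = 6.283e+04 rad/s.
Step 2 — Component impedances:
  Z1: Z = jωL = j·6.283e+04·0.01 = 0 + j628.3 Ω
  Z2: Z = jωL = j·6.283e+04·0.000551 = 0 + j34.62 Ω
  Z3: Z = jωL = j·6.283e+04·0.00534 = 0 + j335.5 Ω
  Z4: Z = R = 1000 Ω
Step 3 — Ladder network (open output): work backward from the far end, alternating series and parallel combinations. Z_in = 1.054 + j662.5 Ω = 662.5∠89.9° Ω.
Step 4 — Power factor: PF = cos(φ) = Re(Z)/|Z| = 1.054/662.5 = 0.001591.
Step 5 — Type: Im(Z) = 662.5 ⇒ lagging (phase φ = 89.9°).

PF = 0.001591 (lagging, φ = 89.9°)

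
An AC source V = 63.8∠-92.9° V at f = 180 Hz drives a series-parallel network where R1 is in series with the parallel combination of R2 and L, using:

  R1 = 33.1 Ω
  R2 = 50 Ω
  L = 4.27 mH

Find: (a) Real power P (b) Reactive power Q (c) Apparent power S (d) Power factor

Step 1 — Angular frequency: ω = 2π·f = 2π·180 = 1131 rad/s.
Step 2 — Component impedances:
  R1: Z = R = 33.1 Ω
  R2: Z = R = 50 Ω
  L: Z = jωL = j·1131·0.00427 = 0 + j4.829 Ω
Step 3 — Parallel branch: R2 || L = 1/(1/R2 + 1/L) = 0.4621 + j4.785 Ω.
Step 4 — Series with R1: Z_total = R1 + (R2 || L) = 33.56 + j4.785 Ω = 33.9∠8.1° Ω.
Step 5 — Source phasor: V = 63.8∠-92.9° V = -3.228 - j63.72 V.
Step 6 — Current: I = V / Z = -0.3595 - j1.847 A = 1.882∠-101.0° A.
Step 7 — Complex power: S = V·I* = 118.9 + j16.95 VA.
Step 8 — Real power: P = Re(S) = 118.9 W.
Step 9 — Reactive power: Q = Im(S) = 16.95 VAR.
Step 10 — Apparent power: |S| = 120.1 VA.
Step 11 — Power factor: PF = P/|S| = 0.99 (lagging).

(a) P = 118.9 W  (b) Q = 16.95 VAR  (c) S = 120.1 VA  (d) PF = 0.99 (lagging)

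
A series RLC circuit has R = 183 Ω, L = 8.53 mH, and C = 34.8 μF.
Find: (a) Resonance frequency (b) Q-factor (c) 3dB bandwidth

Step 1 — Resonance: ω₀ = 1/√(LC) = 1/√(0.00853·3.48e-05) = 1835 rad/s.
Step 2 — f₀ = ω₀/(2π) = 292.1 Hz.
Step 3 — Series Q: Q = ω₀L/R = 1835·0.00853/183 = 0.08555.
Step 4 — Bandwidth: Δω = ω₀/Q = 2.145e+04 rad/s; BW = Δω/(2π) = 3414 Hz.

(a) f₀ = 292.1 Hz  (b) Q = 0.08555  (c) BW = 3414 Hz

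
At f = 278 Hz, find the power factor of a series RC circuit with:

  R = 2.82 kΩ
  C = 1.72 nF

Step 1 — Angular frequency: ω = 2π·f = 2π·278 = 1747 rad/s.
Step 2 — Component impedances:
  R: Z = R = 2820 Ω
  C: Z = 1/(jωC) = -j/(ω·C) = 0 - j3.328e+05 Ω
Step 3 — Series combination: Z_total = R + C = 2820 - j3.328e+05 Ω = 3.329e+05∠-89.5° Ω.
Step 4 — Power factor: PF = cos(φ) = Re(Z)/|Z| = 2820/3.3286e+05 = 0.008472.
Step 5 — Type: Im(Z) = -3.328e+05 ⇒ leading (phase φ = -89.5°).

PF = 0.008472 (leading, φ = -89.5°)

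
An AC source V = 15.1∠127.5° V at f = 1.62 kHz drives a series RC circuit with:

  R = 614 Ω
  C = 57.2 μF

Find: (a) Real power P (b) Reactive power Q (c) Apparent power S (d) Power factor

Step 1 — Angular frequency: ω = 2π·f = 2π·1620 = 1.018e+04 rad/s.
Step 2 — Component impedances:
  R: Z = R = 614 Ω
  C: Z = 1/(jωC) = -j/(ω·C) = 0 - j1.718 Ω
Step 3 — Series combination: Z_total = R + C = 614 - j1.718 Ω = 614∠-0.2° Ω.
Step 4 — Source phasor: V = 15.1∠127.5° V = -9.192 + j11.98 V.
Step 5 — Current: I = V / Z = -0.01503 + j0.01947 A = 0.02459∠127.7° A.
Step 6 — Complex power: S = V·I* = 0.3713 - j0.001039 VA.
Step 7 — Real power: P = Re(S) = 0.3713 W.
Step 8 — Reactive power: Q = Im(S) = -0.001039 VAR.
Step 9 — Apparent power: |S| = 0.3714 VA.
Step 10 — Power factor: PF = P/|S| = 1 (leading).

(a) P = 0.3713 W  (b) Q = -0.001039 VAR  (c) S = 0.3714 VA  (d) PF = 1 (leading)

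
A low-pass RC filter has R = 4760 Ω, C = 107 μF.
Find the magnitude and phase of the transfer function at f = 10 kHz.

Step 1 — Angular frequency: ω = 2π·1e+04 = 6.283e+04 rad/s.
Step 2 — Transfer function: H(jω) = 1/(1 + jωRC).
Step 3 — Denominator: 1 + jωRC = 1 + j·6.283e+04·4760·0.000107 = 1 + j3.2e+04.
Step 4 — H = 9.765e-10 - j3.125e-05.
Step 5 — Magnitude: |H| = 3.125e-05 (-90.1 dB); phase: φ = -90.0°.

|H| = 3.125e-05 (-90.1 dB), φ = -90.0°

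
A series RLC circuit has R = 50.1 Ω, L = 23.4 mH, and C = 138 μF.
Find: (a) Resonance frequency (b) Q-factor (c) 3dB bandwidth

Step 1 — Resonance: ω₀ = 1/√(LC) = 1/√(0.0234·0.000138) = 556.5 rad/s.
Step 2 — f₀ = ω₀/(2π) = 88.57 Hz.
Step 3 — Series Q: Q = ω₀L/R = 556.5·0.0234/50.1 = 0.2599.
Step 4 — Bandwidth: Δω = ω₀/Q = 2141 rad/s; BW = Δω/(2π) = 340.8 Hz.

(a) f₀ = 88.57 Hz  (b) Q = 0.2599  (c) BW = 340.8 Hz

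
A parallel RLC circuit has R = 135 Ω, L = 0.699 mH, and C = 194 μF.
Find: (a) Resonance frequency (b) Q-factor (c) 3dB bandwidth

Step 1 — Resonance: ω₀ = 1/√(LC) = 1/√(0.000699·0.000194) = 2716 rad/s.
Step 2 — f₀ = ω₀/(2π) = 432.2 Hz.
Step 3 — Parallel Q: Q = R/(ω₀L) = 135/(2716·0.000699) = 71.12.
Step 4 — Bandwidth: Δω = ω₀/Q = 38.18 rad/s; BW = Δω/(2π) = 6.077 Hz.

(a) f₀ = 432.2 Hz  (b) Q = 71.12  (c) BW = 6.077 Hz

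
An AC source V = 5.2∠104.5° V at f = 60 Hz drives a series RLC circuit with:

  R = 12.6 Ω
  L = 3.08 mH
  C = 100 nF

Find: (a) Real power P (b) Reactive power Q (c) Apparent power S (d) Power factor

Step 1 — Angular frequency: ω = 2π·f = 2π·60 = 377 rad/s.
Step 2 — Component impedances:
  R: Z = R = 12.6 Ω
  L: Z = jωL = j·377·0.00308 = 0 + j1.161 Ω
  C: Z = 1/(jωC) = -j/(ω·C) = 0 - j2.653e+04 Ω
Step 3 — Series combination: Z_total = R + L + C = 12.6 - j2.652e+04 Ω = 2.652e+04∠-90.0° Ω.
Step 4 — Source phasor: V = 5.2∠104.5° V = -1.302 + j5.034 V.
Step 5 — Current: I = V / Z = -0.0001898 - j4.9e-05 A = 0.000196∠-165.5° A.
Step 6 — Complex power: S = V·I* = 4.843e-07 - j0.001019 VA.
Step 7 — Real power: P = Re(S) = 4.843e-07 W.
Step 8 — Reactive power: Q = Im(S) = -0.001019 VAR.
Step 9 — Apparent power: |S| = 0.001019 VA.
Step 10 — Power factor: PF = P/|S| = 0.000475 (leading).

(a) P = 4.843e-07 W  (b) Q = -0.001019 VAR  (c) S = 0.001019 VA  (d) PF = 0.000475 (leading)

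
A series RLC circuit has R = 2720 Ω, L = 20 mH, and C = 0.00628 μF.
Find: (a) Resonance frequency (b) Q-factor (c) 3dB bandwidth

Step 1 — Resonance: ω₀ = 1/√(LC) = 1/√(0.02·6.28e-09) = 8.923e+04 rad/s.
Step 2 — f₀ = ω₀/(2π) = 1.42e+04 Hz.
Step 3 — Series Q: Q = ω₀L/R = 8.923e+04·0.02/2720 = 0.6561.
Step 4 — Bandwidth: Δω = ω₀/Q = 1.36e+05 rad/s; BW = Δω/(2π) = 2.165e+04 Hz.

(a) f₀ = 1.42e+04 Hz  (b) Q = 0.6561  (c) BW = 2.165e+04 Hz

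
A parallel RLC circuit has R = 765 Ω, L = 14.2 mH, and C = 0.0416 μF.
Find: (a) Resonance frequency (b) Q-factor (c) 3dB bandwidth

Step 1 — Resonance: ω₀ = 1/√(LC) = 1/√(0.0142·4.16e-08) = 4.114e+04 rad/s.
Step 2 — f₀ = ω₀/(2π) = 6548 Hz.
Step 3 — Parallel Q: Q = R/(ω₀L) = 765/(4.114e+04·0.0142) = 1.309.
Step 4 — Bandwidth: Δω = ω₀/Q = 3.142e+04 rad/s; BW = Δω/(2π) = 5001 Hz.

(a) f₀ = 6548 Hz  (b) Q = 1.309  (c) BW = 5001 Hz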